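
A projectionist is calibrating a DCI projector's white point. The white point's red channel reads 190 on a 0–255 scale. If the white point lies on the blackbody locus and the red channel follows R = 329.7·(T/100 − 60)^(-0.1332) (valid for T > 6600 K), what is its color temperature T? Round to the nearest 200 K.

12200 K

(t − 60)^(-0.1332) = 190/329.7 = 0.57628.
t − 60 = 0.57628^(1/-0.1332) = 0.57628^(-7.508) = 62.667, so t = 122.667.
T = 100·t = 12267 K → 12200 K to the nearest 200 K.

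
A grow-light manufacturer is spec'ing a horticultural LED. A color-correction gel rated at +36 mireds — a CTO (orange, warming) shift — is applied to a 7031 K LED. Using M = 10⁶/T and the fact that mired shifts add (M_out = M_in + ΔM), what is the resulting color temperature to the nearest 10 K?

M_in = 10⁶/7031 = 142.23 mireds.
M_out = 142.23 + (+36) = 178.23 mireds.
T_out = 10⁶/178.23 = 5610.8 K → 5610 K.

5610 K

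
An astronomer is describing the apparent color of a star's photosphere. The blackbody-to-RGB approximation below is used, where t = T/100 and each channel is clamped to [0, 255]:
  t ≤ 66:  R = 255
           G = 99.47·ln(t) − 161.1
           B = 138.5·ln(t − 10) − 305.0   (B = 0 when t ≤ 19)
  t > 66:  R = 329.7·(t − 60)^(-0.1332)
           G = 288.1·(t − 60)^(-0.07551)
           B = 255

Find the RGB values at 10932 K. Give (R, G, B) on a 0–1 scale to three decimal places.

t = 10932/100 = 109.32; the t > 66 branch applies.
R = 329.7·(109.32 − 60)^(-0.1332) = 329.7·49.32^(-0.1332) = 329.7·0.59496 = 196.159.
G = 288.1·(109.32 − 60)^(-0.07551) = 288.1·49.32^(-0.07551) = 288.1·0.74501 = 214.636.
B = 255 by definition for t > 66.
Dividing each by 255: (0.7693, 0.8417, 1.0000) → (0.769, 0.842, 1.000).

(0.769, 0.842, 1.000)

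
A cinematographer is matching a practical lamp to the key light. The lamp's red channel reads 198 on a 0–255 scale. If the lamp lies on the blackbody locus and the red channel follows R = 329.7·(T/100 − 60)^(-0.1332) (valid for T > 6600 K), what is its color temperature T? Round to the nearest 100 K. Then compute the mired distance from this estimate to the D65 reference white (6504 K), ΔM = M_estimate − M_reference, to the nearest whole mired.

-59 mireds

(t − 60)^(-0.1332) = 198/329.7 = 0.60055.
t − 60 = 0.60055^(1/-0.1332) = 0.60055^(-7.508) = 45.980, so t = 105.980.
T = 100·t = 10598 K → 10600 K to the nearest 100 K.
M_estimate = 10⁶/10600 = 94.34; M_reference = 10⁶/6504 = 153.75.
ΔM = 94.34 − 153.75 = -59.41 → -59 mireds.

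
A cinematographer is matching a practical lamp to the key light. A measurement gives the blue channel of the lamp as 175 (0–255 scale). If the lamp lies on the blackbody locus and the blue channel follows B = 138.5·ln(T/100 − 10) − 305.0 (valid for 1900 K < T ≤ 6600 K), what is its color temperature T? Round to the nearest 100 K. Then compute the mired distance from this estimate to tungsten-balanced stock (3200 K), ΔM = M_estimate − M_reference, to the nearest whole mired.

ln(t − 10) = (175 + 305.0) / 138.5 = 3.4657.
t − 10 = e^3.4657 = 31.999, so t = 41.999.
T = 100·t = 4200 K → 4200 K to the nearest 100 K.
M_estimate = 10⁶/4200 = 238.10; M_reference = 10⁶/3200 = 312.50.
ΔM = 238.10 − 312.50 = -74.40 → -74 mireds.

-74 mireds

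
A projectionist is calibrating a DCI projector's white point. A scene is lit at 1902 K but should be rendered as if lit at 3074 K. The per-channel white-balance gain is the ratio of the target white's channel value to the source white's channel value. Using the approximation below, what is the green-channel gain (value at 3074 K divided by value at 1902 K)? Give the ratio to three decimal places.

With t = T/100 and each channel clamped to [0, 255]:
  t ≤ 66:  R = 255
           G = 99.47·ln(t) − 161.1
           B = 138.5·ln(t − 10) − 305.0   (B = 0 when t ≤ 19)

At 1902 K (t = 19.02):
  G = 99.47·ln 19.02 − 161.1 = 99.47·2.9455 − 161.1 = 131.888.
At 3074 K (t = 30.74):
  G = 99.47·ln 30.74 − 161.1 = 99.47·3.4256 − 161.1 = 179.641.
Gain = 179.641 / 131.888 = 1.3621 → 1.362.

1.362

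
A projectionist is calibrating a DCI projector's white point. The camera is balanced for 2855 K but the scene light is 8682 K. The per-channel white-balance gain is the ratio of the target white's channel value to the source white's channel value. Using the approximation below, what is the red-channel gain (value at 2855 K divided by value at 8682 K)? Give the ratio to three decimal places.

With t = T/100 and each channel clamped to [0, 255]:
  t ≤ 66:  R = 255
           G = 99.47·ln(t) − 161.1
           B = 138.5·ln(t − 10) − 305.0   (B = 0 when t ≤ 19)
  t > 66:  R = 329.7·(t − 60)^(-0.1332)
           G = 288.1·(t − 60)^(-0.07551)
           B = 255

At 8682 K (t = 86.82):
  R = 329.7·(86.82 − 60)^(-0.1332) = 329.7·26.82^(-0.1332) = 329.7·0.64525 = 212.740.
At 2855 K (t = 28.55):
  R = 255 by definition for t ≤ 66.
Gain = 255.000 / 212.740 = 1.1986 → 1.199.

1.199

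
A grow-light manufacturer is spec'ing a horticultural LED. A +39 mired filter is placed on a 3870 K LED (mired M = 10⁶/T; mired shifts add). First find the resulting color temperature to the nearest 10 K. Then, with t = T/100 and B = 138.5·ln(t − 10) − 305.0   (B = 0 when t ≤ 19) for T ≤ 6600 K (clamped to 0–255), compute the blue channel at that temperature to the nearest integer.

133

M_in = 10⁶/3870 = 258.40; M_out = 258.40 + (+39) = 297.40.
T_out = 10⁶/297.40 = 3362.5 K → 3360 K; t = 33.6.
B = 138.5·ln(33.6 − 10) − 305.0 = 138.5·ln 23.6 − 305.0 = 138.5·3.1612 − 305.0 = 132.833.
Rounded: 133.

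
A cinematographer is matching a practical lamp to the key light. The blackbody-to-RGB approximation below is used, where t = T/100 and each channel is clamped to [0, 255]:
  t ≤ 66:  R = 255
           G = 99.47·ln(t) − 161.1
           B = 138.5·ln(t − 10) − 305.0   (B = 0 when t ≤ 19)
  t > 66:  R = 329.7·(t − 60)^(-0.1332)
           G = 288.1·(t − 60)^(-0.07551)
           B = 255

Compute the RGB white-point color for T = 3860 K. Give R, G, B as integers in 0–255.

R=255, G=202, B=159

t = 3860/100 = 38.6; the t ≤ 66 branch applies.
R = 255 by definition for t ≤ 66.
G = 99.47·ln 38.6 − 161.1 = 99.47·3.6533 − 161.1 = 202.289.
B = 138.5·ln(38.6 − 10) − 305.0 = 138.5·ln 28.6 − 305.0 = 138.5·3.3534 − 305.0 = 159.447.
Rounded: (255, 202, 159).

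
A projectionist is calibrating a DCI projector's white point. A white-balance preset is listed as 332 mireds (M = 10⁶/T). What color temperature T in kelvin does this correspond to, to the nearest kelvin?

T = 10⁶ / 332 = 3012.05 K → 3012 K.

3012 K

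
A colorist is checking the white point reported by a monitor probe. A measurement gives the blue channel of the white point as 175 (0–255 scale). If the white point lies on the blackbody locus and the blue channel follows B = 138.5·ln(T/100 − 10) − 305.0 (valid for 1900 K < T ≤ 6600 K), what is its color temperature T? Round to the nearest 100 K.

4200 K

ln(t − 10) = (175 + 305.0) / 138.5 = 3.4657.
t − 10 = e^3.4657 = 31.999, so t = 41.999.
T = 100·t = 4200 K → 4200 K to the nearest 100 K.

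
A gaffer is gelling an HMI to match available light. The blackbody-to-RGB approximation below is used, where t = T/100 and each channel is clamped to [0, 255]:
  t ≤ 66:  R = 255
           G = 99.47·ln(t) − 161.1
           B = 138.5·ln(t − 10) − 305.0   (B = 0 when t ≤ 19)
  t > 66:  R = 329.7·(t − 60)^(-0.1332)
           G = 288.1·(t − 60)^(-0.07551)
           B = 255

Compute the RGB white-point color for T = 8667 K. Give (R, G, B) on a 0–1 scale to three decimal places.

(0.835, 0.882, 1.000)

t = 8667/100 = 86.67; the t > 66 branch applies.
R = 329.7·(86.67 − 60)^(-0.1332) = 329.7·26.67^(-0.1332) = 329.7·0.64573 = 212.899.
G = 288.1·(86.67 − 60)^(-0.07551) = 288.1·26.67^(-0.07551) = 288.1·0.78041 = 224.835.
B = 255 by definition for t > 66.
Dividing each by 255: (0.8349, 0.8817, 1.0000) → (0.835, 0.882, 1.000).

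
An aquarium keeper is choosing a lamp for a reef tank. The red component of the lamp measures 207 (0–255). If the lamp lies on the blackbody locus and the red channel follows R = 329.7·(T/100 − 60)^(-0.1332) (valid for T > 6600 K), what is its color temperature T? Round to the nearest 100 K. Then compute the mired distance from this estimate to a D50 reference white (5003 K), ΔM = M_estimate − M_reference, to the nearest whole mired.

(t − 60)^(-0.1332) = 207/329.7 = 0.62784.
t − 60 = 0.62784^(1/-0.1332) = 0.62784^(-7.508) = 32.933, so t = 92.933.
T = 100·t = 9293 K → 9300 K to the nearest 100 K.
M_estimate = 10⁶/9300 = 107.53; M_reference = 10⁶/5003 = 199.88.
ΔM = 107.53 − 199.88 = -92.35 → -92 mireds.

-92 mireds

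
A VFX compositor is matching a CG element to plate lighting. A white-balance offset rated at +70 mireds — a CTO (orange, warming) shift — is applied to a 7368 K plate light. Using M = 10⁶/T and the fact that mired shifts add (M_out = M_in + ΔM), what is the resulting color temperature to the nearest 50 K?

4850 K

M_in = 10⁶/7368 = 135.72 mireds.
M_out = 135.72 + (+70) = 205.72 mireds.
T_out = 10⁶/205.72 = 4860.9 K → 4850 K.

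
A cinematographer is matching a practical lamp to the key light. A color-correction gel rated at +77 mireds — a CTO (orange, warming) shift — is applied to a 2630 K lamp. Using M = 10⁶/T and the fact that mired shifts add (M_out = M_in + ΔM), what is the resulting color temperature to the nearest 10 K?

M_in = 10⁶/2630 = 380.23 mireds.
M_out = 380.23 + (+77) = 457.23 mireds.
T_out = 10⁶/457.23 = 2187.1 K → 2190 K.

2190 K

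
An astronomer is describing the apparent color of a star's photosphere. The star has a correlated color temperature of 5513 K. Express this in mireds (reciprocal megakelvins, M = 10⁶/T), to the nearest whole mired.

M = 10⁶ / 5513 = 181.389 → 181 mireds.

181 mireds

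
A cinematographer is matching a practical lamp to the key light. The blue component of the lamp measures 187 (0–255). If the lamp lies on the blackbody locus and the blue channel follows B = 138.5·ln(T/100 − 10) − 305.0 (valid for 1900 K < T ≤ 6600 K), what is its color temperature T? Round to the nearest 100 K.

4500 K

ln(t − 10) = (187 + 305.0) / 138.5 = 3.5523.
t − 10 = e^3.5523 = 34.895, so t = 44.895.
T = 100·t = 4490 K → 4500 K to the nearest 100 K.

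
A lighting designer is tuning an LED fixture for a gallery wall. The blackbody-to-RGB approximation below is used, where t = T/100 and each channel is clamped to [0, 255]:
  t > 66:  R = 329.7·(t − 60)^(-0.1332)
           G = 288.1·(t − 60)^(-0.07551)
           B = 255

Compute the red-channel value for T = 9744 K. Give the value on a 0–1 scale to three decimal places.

t = 9744/100 = 97.44; the t > 66 branch applies.
R = 329.7·(97.44 − 60)^(-0.1332) = 329.7·37.44^(-0.1332) = 329.7·0.61721 = 203.494.
On a 0–1 scale: 203.494/255 = 0.7980 → 0.798.

0.798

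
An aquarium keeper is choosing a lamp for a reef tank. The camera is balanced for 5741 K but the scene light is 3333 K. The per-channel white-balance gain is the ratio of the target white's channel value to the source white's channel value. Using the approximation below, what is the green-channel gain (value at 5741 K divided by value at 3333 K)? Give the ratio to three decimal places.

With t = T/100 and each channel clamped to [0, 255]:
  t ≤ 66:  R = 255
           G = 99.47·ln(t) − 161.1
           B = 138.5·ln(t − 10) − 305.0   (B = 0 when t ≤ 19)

1.288

At 3333 K (t = 33.33):
  G = 99.47·ln 33.33 − 161.1 = 99.47·3.5065 − 161.1 = 187.687.
At 5741 K (t = 57.41):
  G = 99.47·ln 57.41 − 161.1 = 99.47·4.0502 − 161.1 = 241.775.
Gain = 241.775 / 187.687 = 1.2882 → 1.288.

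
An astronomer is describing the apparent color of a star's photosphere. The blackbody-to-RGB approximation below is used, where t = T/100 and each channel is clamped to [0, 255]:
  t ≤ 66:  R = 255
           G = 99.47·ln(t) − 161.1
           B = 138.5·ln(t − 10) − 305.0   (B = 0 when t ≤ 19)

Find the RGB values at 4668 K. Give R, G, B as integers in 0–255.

R=255, G=221, B=194

t = 4668/100 = 46.68; the t ≤ 66 branch applies.
R = 255 by definition for t ≤ 66.
G = 99.47·ln 46.68 − 161.1 = 99.47·3.8433 − 161.1 = 221.195.
B = 138.5·ln(46.68 − 10) − 305.0 = 138.5·ln 36.68 − 305.0 = 138.5·3.6022 − 305.0 = 193.909.
Rounded: (255, 221, 194).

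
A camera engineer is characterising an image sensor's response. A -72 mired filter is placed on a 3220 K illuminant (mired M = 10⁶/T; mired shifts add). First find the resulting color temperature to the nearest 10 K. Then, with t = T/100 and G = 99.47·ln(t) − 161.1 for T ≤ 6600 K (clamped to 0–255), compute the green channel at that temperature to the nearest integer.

210

M_in = 10⁶/3220 = 310.56; M_out = 310.56 + (-72) = 238.56.
T_out = 10⁶/238.56 = 4191.8 K → 4190 K; t = 41.9.
G = 99.47·ln 41.9 − 161.1 = 99.47·3.7353 − 161.1 = 210.449.
Rounded: 210.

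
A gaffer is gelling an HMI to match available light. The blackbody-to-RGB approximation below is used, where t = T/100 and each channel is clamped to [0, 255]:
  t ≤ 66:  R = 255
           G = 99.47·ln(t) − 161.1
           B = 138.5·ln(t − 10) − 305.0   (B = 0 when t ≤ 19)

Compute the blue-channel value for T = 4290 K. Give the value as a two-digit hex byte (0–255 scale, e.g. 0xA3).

t = 4290/100 = 42.9; the t ≤ 66 branch applies.
B = 138.5·ln(42.9 − 10) − 305.0 = 138.5·ln 32.9 − 305.0 = 138.5·3.4935 − 305.0 = 178.846.
Rounded: 179; in hex, 0xB3.

0xB3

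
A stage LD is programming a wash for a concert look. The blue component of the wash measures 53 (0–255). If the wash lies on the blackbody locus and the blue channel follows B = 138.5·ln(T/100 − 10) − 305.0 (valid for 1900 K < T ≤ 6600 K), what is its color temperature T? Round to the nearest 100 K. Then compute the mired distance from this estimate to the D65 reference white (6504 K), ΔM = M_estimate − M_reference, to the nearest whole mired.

ln(t − 10) = (53 + 305.0) / 138.5 = 2.5848.
t − 10 = e^2.5848 = 13.261, so t = 23.261.
T = 100·t = 2326 K → 2300 K to the nearest 100 K.
M_estimate = 10⁶/2300 = 434.78; M_reference = 10⁶/6504 = 153.75.
ΔM = 434.78 − 153.75 = 281.03 → +281 mireds.

+281 mireds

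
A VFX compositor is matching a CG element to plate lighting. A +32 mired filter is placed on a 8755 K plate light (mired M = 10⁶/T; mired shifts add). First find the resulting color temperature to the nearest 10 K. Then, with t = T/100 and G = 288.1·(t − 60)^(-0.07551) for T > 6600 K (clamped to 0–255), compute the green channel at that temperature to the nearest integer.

245

M_in = 10⁶/8755 = 114.22; M_out = 114.22 + (+32) = 146.22.
T_out = 10⁶/146.22 = 6839.0 K → 6840 K; t = 68.4.
G = 288.1·(68.4 − 60)^(-0.07551) = 288.1·8.4^(-0.07551) = 288.1·0.85155 = 245.330.
Rounded: 245.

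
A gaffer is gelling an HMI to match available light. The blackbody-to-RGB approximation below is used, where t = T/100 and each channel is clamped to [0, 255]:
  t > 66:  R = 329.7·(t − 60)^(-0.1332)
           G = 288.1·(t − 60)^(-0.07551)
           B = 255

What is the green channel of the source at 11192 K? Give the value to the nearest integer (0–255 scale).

214

t = 11192/100 = 111.92; the t > 66 branch applies.
G = 288.1·(111.92 − 60)^(-0.07551) = 288.1·51.92^(-0.07551) = 288.1·0.74212 = 213.805.
Rounded: 214.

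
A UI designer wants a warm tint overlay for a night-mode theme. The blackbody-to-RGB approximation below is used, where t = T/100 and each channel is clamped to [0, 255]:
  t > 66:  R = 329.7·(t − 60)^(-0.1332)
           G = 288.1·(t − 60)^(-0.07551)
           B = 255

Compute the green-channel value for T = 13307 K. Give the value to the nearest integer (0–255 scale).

t = 13307/100 = 133.07; the t > 66 branch applies.
G = 288.1·(133.07 − 60)^(-0.07551) = 288.1·73.07^(-0.07551) = 288.1·0.72322 = 208.359.
Rounded: 208.

208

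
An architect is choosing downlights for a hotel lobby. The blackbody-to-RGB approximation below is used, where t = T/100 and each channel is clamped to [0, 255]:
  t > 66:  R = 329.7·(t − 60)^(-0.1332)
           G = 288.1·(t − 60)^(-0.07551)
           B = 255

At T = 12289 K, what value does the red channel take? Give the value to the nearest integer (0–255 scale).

t = 12289/100 = 122.89; the t > 66 branch applies.
R = 329.7·(122.89 − 60)^(-0.1332) = 329.7·62.89^(-0.1332) = 329.7·0.57601 = 189.910.
Rounded: 190.

190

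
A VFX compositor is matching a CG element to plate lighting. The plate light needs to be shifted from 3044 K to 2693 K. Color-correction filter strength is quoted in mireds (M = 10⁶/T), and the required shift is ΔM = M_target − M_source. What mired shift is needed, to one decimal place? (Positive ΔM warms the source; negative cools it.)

+42.8 mireds

M_source = 10⁶/3044 = 328.515; M_target = 10⁶/2693 = 371.333.
ΔM = 371.333 − 328.515 = 42.818 → +42.8 mireds, a warming shift.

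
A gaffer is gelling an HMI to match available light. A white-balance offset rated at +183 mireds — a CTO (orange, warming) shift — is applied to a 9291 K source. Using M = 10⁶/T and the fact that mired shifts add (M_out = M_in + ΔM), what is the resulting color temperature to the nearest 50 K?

M_in = 10⁶/9291 = 107.63 mireds.
M_out = 107.63 + (+183) = 290.63 mireds.
T_out = 10⁶/290.63 = 3440.8 K → 3450 K.

3450 K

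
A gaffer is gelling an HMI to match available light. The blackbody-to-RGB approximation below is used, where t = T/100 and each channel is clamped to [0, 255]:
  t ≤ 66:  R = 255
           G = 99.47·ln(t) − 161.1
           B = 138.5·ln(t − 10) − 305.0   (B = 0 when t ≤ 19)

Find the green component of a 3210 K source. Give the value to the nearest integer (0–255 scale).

t = 3210/100 = 32.1; the t ≤ 66 branch applies.
G = 99.47·ln 32.1 − 161.1 = 99.47·3.4689 − 161.1 = 183.947.
Rounded: 184.

184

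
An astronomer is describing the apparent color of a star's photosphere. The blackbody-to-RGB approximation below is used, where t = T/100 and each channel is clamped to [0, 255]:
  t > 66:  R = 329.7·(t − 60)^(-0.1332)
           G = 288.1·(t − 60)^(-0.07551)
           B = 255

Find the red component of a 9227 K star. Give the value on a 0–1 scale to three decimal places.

0.814

t = 9227/100 = 92.27; the t > 66 branch applies.
R = 329.7·(92.27 − 60)^(-0.1332) = 329.7·32.27^(-0.1332) = 329.7·0.62955 = 207.562.
On a 0–1 scale: 207.562/255 = 0.8140 → 0.814.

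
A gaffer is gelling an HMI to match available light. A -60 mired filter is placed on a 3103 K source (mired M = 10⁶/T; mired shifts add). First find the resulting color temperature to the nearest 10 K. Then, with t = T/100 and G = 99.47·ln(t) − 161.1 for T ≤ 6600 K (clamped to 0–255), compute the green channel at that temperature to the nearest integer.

M_in = 10⁶/3103 = 322.27; M_out = 322.27 + (-60) = 262.27.
T_out = 10⁶/262.27 = 3812.9 K → 3810 K; t = 38.1.
G = 99.47·ln 38.1 − 161.1 = 99.47·3.6402 − 161.1 = 200.992.
Rounded: 201.

201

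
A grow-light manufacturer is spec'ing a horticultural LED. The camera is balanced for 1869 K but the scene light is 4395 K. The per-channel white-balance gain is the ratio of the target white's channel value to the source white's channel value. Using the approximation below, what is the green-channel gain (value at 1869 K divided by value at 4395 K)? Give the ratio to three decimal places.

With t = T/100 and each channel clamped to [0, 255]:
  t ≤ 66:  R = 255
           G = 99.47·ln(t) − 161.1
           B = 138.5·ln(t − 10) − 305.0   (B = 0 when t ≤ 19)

At 4395 K (t = 43.95):
  G = 99.47·ln 43.95 − 161.1 = 99.47·3.7831 − 161.1 = 215.200.
At 1869 K (t = 18.69):
  G = 99.47·ln 18.69 − 161.1 = 99.47·2.9280 − 161.1 = 130.147.
Gain = 130.147 / 215.200 = 0.6048 → 0.605.

0.605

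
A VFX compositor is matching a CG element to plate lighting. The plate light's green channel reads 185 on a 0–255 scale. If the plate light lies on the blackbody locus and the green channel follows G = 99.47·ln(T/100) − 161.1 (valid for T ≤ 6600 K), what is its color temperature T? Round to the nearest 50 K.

3250 K

ln t = (185 + 161.1) / 99.47 = 3.4794.
t = e^3.4794 = 32.442.
T = 100·t = 3244 K → 3250 K to the nearest 50 K.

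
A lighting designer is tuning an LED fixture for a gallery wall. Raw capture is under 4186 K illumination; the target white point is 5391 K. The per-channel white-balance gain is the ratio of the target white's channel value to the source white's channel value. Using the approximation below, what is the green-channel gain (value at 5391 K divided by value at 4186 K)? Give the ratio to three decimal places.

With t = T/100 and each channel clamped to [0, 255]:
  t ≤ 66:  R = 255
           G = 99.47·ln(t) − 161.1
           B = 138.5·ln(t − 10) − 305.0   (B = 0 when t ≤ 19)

At 4186 K (t = 41.86):
  G = 99.47·ln 41.86 − 161.1 = 99.47·3.7343 − 161.1 = 210.354.
At 5391 K (t = 53.91):
  G = 99.47·ln 53.91 − 161.1 = 99.47·3.9873 − 161.1 = 235.518.
Gain = 235.518 / 210.354 = 1.1196 → 1.120.

1.120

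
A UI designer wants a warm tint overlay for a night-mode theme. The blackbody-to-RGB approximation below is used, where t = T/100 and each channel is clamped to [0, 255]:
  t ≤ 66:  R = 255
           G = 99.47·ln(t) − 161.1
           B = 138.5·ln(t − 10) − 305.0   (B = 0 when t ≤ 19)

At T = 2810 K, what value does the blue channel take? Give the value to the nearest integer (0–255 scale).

96

t = 2810/100 = 28.1; the t ≤ 66 branch applies.
B = 138.5·ln(28.1 − 10) − 305.0 = 138.5·ln 18.1 − 305.0 = 138.5·2.8959 − 305.0 = 96.084.
Rounded: 96.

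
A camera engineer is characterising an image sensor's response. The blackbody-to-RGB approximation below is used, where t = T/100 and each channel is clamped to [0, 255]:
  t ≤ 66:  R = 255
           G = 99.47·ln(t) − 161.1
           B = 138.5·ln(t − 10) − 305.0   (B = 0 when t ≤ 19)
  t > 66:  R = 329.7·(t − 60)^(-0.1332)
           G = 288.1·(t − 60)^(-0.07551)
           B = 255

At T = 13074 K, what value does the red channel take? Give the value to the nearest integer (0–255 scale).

187

t = 13074/100 = 130.74; the t > 66 branch applies.
R = 329.7·(130.74 − 60)^(-0.1332) = 329.7·70.74^(-0.1332) = 329.7·0.56705 = 186.958.
Rounded: 187.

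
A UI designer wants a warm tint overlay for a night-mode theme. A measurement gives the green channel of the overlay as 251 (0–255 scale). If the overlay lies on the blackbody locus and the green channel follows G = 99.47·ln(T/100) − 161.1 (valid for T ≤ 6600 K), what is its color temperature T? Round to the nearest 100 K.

ln t = (251 + 161.1) / 99.47 = 4.1430.
t = e^4.1430 = 62.989.
T = 100·t = 6299 K → 6300 K to the nearest 100 K.

6300 K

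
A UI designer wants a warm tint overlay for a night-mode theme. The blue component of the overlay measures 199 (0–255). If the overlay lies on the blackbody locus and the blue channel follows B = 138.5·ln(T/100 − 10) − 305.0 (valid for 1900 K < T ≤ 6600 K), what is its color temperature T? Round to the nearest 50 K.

ln(t − 10) = (199 + 305.0) / 138.5 = 3.6390.
t − 10 = e^3.6390 = 38.053, so t = 48.053.
T = 100·t = 4805 K → 4800 K to the nearest 50 K.

4800 K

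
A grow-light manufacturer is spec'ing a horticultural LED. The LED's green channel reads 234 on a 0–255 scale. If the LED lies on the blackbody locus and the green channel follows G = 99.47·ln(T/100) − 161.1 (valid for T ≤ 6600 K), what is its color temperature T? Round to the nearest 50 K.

ln t = (234 + 161.1) / 99.47 = 3.9721.
t = e^3.9721 = 53.093.
T = 100·t = 5309 K → 5300 K to the nearest 50 K.

5300 K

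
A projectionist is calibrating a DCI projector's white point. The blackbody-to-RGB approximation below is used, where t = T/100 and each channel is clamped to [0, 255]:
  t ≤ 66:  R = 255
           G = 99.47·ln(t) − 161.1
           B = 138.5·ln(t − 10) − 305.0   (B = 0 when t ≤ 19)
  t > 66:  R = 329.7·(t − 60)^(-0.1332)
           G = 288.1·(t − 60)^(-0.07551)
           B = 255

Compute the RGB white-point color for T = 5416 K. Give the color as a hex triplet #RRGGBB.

#FFECDC

t = 5416/100 = 54.16; the t ≤ 66 branch applies.
R = 255 by definition for t ≤ 66.
G = 99.47·ln 54.16 − 161.1 = 99.47·3.9919 − 161.1 = 235.979.
B = 138.5·ln(54.16 − 10) − 305.0 = 138.5·ln 44.16 − 305.0 = 138.5·3.7878 − 305.0 = 219.613.
Rounded: (255, 236, 220).
In hex: #FFECDC.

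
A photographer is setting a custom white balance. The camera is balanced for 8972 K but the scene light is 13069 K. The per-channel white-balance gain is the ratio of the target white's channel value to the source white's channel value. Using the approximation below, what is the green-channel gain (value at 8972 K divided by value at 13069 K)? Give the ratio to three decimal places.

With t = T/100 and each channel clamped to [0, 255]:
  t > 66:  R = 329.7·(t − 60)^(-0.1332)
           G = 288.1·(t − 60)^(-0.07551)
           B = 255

1.068

At 13069 K (t = 130.69):
  G = 288.1·(130.69 − 60)^(-0.07551) = 288.1·70.69^(-0.07551) = 288.1·0.72503 = 208.881.
At 8972 K (t = 89.72):
  G = 288.1·(89.72 − 60)^(-0.07551) = 288.1·29.72^(-0.07551) = 288.1·0.77405 = 223.004.
Gain = 223.004 / 208.881 = 1.0676 → 1.068.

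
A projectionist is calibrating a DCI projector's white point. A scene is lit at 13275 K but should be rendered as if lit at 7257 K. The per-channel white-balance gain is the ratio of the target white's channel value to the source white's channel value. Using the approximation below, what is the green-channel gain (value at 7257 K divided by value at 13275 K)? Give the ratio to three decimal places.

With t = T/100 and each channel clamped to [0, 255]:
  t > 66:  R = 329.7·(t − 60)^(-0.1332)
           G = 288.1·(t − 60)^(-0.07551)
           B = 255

At 13275 K (t = 132.75):
  G = 288.1·(132.75 − 60)^(-0.07551) = 288.1·72.75^(-0.07551) = 288.1·0.72346 = 208.428.
At 7257 K (t = 72.57):
  G = 288.1·(72.57 − 60)^(-0.07551) = 288.1·12.57^(-0.07551) = 288.1·0.82602 = 237.976.
Gain = 237.976 / 208.428 = 1.1418 → 1.142.

1.142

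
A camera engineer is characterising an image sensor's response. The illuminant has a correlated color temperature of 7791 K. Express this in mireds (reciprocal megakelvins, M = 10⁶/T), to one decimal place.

M = 10⁶ / 7791 = 128.353 → 128.4 mireds.

128.4 mireds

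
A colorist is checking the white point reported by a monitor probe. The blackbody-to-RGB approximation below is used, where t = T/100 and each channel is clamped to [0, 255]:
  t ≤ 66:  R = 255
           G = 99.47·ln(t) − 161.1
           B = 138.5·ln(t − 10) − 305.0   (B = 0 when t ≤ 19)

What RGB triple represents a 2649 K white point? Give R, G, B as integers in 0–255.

R=255, G=165, B=83

t = 2649/100 = 26.49; the t ≤ 66 branch applies.
R = 255 by definition for t ≤ 66.
G = 99.47·ln 26.49 − 161.1 = 99.47·3.2768 − 161.1 = 164.840.
B = 138.5·ln(26.49 − 10) − 305.0 = 138.5·ln 16.49 − 305.0 = 138.5·2.8028 − 305.0 = 83.181.
Rounded: (255, 165, 83).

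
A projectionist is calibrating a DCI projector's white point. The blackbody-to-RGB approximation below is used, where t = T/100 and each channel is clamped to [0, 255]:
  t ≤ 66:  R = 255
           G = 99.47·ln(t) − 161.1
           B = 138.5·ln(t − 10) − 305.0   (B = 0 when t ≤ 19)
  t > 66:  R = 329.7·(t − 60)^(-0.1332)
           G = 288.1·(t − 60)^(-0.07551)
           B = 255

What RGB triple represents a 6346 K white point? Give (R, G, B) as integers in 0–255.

(255, 252, 246)

t = 6346/100 = 63.46; the t ≤ 66 branch applies.
R = 255 by definition for t ≤ 66.
G = 99.47·ln 63.46 − 161.1 = 99.47·4.1504 − 161.1 = 251.741.
B = 138.5·ln(63.46 − 10) − 305.0 = 138.5·ln 53.46 − 305.0 = 138.5·3.9789 − 305.0 = 246.082.
Rounded: (255, 252, 246).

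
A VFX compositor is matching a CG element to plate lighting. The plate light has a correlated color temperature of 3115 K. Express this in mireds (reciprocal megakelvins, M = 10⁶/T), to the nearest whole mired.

321 mireds

M = 10⁶ / 3115 = 321.027 → 321 mireds.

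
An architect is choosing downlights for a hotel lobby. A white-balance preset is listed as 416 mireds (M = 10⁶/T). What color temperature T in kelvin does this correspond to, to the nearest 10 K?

2400 K

T = 10⁶ / 416 = 2403.85 K → 2400 K.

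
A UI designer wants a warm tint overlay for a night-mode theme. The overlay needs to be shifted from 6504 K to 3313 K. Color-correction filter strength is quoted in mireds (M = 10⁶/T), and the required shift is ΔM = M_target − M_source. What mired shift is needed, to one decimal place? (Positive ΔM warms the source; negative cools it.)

+148.1 mireds

M_source = 10⁶/6504 = 153.752; M_target = 10⁶/3313 = 301.841.
ΔM = 301.841 − 153.752 = 148.090 → +148.1 mireds, a warming shift.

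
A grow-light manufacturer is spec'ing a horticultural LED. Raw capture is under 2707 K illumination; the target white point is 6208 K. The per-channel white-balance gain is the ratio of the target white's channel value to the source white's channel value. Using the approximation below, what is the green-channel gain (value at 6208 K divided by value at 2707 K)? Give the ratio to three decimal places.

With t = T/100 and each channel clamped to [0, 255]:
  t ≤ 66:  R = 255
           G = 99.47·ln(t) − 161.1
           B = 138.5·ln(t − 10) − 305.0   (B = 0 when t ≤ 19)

At 2707 K (t = 27.07):
  G = 99.47·ln 27.07 − 161.1 = 99.47·3.2984 − 161.1 = 166.994.
At 6208 K (t = 62.08):
  G = 99.47·ln 62.08 − 161.1 = 99.47·4.1284 − 161.1 = 249.554.
Gain = 249.554 / 166.994 = 1.4944 → 1.494.

1.494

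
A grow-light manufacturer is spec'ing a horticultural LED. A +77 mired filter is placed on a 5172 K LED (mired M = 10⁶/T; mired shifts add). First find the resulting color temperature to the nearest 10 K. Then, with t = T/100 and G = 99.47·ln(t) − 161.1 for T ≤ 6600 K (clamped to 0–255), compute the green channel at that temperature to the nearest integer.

M_in = 10⁶/5172 = 193.35; M_out = 193.35 + (+77) = 270.35.
T_out = 10⁶/270.35 = 3698.9 K → 3700 K; t = 37.
G = 99.47·ln 37 − 161.1 = 99.47·3.6109 − 161.1 = 198.078.
Rounded: 198.

198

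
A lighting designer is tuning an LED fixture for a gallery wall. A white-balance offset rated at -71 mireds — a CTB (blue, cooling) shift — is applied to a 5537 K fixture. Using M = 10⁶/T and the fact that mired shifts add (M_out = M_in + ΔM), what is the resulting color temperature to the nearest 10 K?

9120 K

M_in = 10⁶/5537 = 180.60 mireds.
M_out = 180.60 + (-71) = 109.60 mireds.
T_out = 10⁶/109.60 = 9123.8 K → 9120 K.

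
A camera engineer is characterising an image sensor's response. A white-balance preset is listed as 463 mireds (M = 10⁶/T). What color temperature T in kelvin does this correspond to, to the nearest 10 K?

T = 10⁶ / 463 = 2159.83 K → 2160 K.

2160 K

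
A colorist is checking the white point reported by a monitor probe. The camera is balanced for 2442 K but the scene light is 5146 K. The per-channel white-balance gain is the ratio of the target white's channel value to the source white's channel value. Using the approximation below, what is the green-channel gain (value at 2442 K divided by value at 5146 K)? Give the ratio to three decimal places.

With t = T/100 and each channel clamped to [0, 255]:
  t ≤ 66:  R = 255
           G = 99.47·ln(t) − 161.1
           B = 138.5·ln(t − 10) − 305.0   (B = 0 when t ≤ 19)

At 5146 K (t = 51.46):
  G = 99.47·ln 51.46 − 161.1 = 99.47·3.9408 − 161.1 = 230.892.
At 2442 K (t = 24.42):
  G = 99.47·ln 24.42 − 161.1 = 99.47·3.1954 − 161.1 = 156.747.
Gain = 156.747 / 230.892 = 0.6789 → 0.679.

0.679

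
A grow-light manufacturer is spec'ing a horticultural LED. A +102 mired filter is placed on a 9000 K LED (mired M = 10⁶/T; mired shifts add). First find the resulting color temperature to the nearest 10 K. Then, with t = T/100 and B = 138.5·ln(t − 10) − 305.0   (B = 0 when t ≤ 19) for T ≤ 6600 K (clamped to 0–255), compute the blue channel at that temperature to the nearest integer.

195

M_in = 10⁶/9000 = 111.11; M_out = 111.11 + (+102) = 213.11.
T_out = 10⁶/213.11 = 4692.4 K → 4690 K; t = 46.9.
B = 138.5·ln(46.9 − 10) − 305.0 = 138.5·ln 36.9 − 305.0 = 138.5·3.6082 − 305.0 = 194.737.
Rounded: 195.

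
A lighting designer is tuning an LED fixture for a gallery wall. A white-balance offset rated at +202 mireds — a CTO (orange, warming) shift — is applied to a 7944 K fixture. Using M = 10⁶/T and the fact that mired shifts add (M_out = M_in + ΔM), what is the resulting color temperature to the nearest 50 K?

3050 K

M_in = 10⁶/7944 = 125.88 mireds.
M_out = 125.88 + (+202) = 327.88 mireds.
T_out = 10⁶/327.88 = 3049.9 K → 3050 K.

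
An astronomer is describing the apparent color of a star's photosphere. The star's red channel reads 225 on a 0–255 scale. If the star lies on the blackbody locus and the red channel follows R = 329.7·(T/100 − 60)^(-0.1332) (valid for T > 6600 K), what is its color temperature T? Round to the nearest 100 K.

(t − 60)^(-0.1332) = 225/329.7 = 0.68244.
t − 60 = 0.68244^(1/-0.1332) = 0.68244^(-7.508) = 17.610, so t = 77.610.
T = 100·t = 7761 K → 7800 K to the nearest 100 K.

7800 K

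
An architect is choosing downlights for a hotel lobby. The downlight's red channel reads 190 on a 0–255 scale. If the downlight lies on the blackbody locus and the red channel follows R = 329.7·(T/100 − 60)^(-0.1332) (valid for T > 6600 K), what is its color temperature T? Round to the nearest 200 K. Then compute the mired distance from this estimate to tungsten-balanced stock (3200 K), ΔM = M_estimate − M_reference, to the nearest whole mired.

(t − 60)^(-0.1332) = 190/329.7 = 0.57628.
t − 60 = 0.57628^(1/-0.1332) = 0.57628^(-7.508) = 62.667, so t = 122.667.
T = 100·t = 12267 K → 12200 K to the nearest 200 K.
M_estimate = 10⁶/12200 = 81.97; M_reference = 10⁶/3200 = 312.50.
ΔM = 81.97 − 312.50 = -230.53 → -231 mireds.

-231 mireds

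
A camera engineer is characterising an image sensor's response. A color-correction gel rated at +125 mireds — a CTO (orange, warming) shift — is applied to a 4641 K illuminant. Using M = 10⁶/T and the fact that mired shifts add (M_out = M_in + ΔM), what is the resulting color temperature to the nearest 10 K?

M_in = 10⁶/4641 = 215.47 mireds.
M_out = 215.47 + (+125) = 340.47 mireds.
T_out = 10⁶/340.47 = 2937.1 K → 2940 K.

2940 K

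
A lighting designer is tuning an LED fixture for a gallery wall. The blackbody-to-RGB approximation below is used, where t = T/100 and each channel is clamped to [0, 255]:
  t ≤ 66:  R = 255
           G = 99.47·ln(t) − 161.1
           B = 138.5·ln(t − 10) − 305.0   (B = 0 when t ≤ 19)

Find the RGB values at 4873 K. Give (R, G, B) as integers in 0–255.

t = 4873/100 = 48.73; the t ≤ 66 branch applies.
R = 255 by definition for t ≤ 66.
G = 99.47·ln 48.73 − 161.1 = 99.47·3.8863 − 161.1 = 225.470.
B = 138.5·ln(48.73 − 10) − 305.0 = 138.5·ln 38.73 − 305.0 = 138.5·3.6566 − 305.0 = 201.441.
Rounded: (255, 225, 201).

(255, 225, 201)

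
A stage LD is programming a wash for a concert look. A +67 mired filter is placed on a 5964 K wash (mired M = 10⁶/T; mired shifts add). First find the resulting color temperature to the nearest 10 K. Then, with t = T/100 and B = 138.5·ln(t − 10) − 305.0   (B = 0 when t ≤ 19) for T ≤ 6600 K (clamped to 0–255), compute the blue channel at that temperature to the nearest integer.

178

M_in = 10⁶/5964 = 167.67; M_out = 167.67 + (+67) = 234.67.
T_out = 10⁶/234.67 = 4261.3 K → 4260 K; t = 42.6.
B = 138.5·ln(42.6 − 10) − 305.0 = 138.5·ln 32.6 − 305.0 = 138.5·3.4843 − 305.0 = 177.577.
Rounded: 178.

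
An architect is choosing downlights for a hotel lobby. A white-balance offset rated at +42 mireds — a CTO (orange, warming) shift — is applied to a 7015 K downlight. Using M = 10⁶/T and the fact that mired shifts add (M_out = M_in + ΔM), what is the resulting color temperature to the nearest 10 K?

5420 K

M_in = 10⁶/7015 = 142.55 mireds.
M_out = 142.55 + (+42) = 184.55 mireds.
T_out = 10⁶/184.55 = 5418.5 K → 5420 K.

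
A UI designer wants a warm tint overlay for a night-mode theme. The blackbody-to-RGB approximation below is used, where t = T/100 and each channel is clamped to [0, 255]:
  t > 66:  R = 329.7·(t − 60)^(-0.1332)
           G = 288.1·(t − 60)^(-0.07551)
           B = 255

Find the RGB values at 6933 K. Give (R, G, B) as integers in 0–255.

t = 6933/100 = 69.33; the t > 66 branch applies.
R = 329.7·(69.33 − 60)^(-0.1332) = 329.7·9.33^(-0.1332) = 329.7·0.74270 = 244.867.
G = 288.1·(69.33 − 60)^(-0.07551) = 288.1·9.33^(-0.07551) = 288.1·0.84482 = 243.393.
B = 255 by definition for t > 66.
Rounded: (245, 243, 255).

(245, 243, 255)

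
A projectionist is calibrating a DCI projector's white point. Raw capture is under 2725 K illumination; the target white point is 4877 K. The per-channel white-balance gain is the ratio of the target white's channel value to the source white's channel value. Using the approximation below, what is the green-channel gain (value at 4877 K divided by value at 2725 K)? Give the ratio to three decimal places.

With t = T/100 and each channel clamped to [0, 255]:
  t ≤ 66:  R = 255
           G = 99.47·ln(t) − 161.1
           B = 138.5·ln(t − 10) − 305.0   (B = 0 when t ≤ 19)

1.345

At 2725 K (t = 27.25):
  G = 99.47·ln 27.25 − 161.1 = 99.47·3.3051 − 161.1 = 167.654.
At 4877 K (t = 48.77):
  G = 99.47·ln 48.77 − 161.1 = 99.47·3.8871 − 161.1 = 225.551.
Gain = 225.551 / 167.654 = 1.3453 → 1.345.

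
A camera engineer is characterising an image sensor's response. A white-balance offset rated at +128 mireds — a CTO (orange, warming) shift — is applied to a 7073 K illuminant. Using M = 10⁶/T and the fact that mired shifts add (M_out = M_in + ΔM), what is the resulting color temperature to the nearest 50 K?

M_in = 10⁶/7073 = 141.38 mireds.
M_out = 141.38 + (+128) = 269.38 mireds.
T_out = 10⁶/269.38 = 3712.2 K → 3700 K.

3700 K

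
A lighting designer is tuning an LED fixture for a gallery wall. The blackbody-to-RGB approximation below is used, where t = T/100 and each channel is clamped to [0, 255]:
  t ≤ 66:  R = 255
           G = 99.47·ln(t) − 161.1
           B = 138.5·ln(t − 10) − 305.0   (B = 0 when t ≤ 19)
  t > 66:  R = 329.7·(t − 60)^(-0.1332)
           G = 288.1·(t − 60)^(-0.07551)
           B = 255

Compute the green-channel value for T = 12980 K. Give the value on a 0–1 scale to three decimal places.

t = 12980/100 = 129.8; the t > 66 branch applies.
G = 288.1·(129.8 − 60)^(-0.07551) = 288.1·69.8^(-0.07551) = 288.1·0.72572 = 209.081.
On a 0–1 scale: 209.081/255 = 0.8199 → 0.820.

0.820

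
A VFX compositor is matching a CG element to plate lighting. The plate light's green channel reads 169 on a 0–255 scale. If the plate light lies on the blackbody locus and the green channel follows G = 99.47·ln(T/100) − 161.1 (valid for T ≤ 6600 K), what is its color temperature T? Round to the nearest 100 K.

2800 K

ln t = (169 + 161.1) / 99.47 = 3.3186.
t = e^3.3186 = 27.621.
T = 100·t = 2762 K → 2800 K to the nearest 100 K.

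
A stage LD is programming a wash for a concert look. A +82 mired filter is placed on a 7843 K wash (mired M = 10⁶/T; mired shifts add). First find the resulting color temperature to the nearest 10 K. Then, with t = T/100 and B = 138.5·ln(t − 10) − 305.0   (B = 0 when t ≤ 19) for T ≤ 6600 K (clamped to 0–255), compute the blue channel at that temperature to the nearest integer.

M_in = 10⁶/7843 = 127.50; M_out = 127.50 + (+82) = 209.50.
T_out = 10⁶/209.50 = 4773.2 K → 4770 K; t = 47.7.
B = 138.5·ln(47.7 − 10) − 305.0 = 138.5·ln 37.7 − 305.0 = 138.5·3.6297 − 305.0 = 197.708.
Rounded: 198.

198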